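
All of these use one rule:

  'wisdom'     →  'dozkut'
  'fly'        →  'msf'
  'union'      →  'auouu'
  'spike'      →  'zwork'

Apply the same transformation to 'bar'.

igy

The shift depends on letter class: consonant w→d is +7, but vowel i→o is +6. Two shifts are in play — +6 for a/e/i/o/u, +7 for every other letter.
On bar: b(cons)+7=i, a(vowel)+6=g, r(cons)+7=y.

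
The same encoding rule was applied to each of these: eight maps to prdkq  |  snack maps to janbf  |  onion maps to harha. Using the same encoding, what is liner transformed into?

This is an affine cipher: with a=0,…,z=25, each position x becomes (7x+13) mod 26.
Applying it to liner: l(11)→7·11+13≡12=m; i(8)→7·8+13≡17=r; n(13)→7·13+13≡0=a; e(4)→7·4+13≡15=p; r(17)→7·17+13≡2=c (all mod 26).

mrapc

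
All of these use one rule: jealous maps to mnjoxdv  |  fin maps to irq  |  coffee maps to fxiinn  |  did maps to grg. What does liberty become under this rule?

orenuwb

The shift depends on letter class: consonant j→m is +3, but vowel e→n is +9. Two shifts are in play — +9 for a/e/i/o/u, +3 for every other letter.
Applying it to liberty: l(cons)+3=o, i(vowel)+9=r, b(cons)+3=e, e(vowel)+9=n, r(cons)+3=u, t(cons)+3=w, y(cons)+3=b.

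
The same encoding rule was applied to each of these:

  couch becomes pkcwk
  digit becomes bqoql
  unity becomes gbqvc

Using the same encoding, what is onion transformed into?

vwqvw

The output letters match the input read backwards, each shifted +8: couch reversed is hcuoc. Read the word backwards and shift each letter +8.
For onion: reverse → noino; then shift: n+8=v, o+8=w, i+8=q, n+8=v, o+8=w.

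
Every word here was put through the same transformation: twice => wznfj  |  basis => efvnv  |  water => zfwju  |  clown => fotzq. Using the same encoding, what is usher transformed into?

The shift depends on letter class: consonant t→w is +3, but vowel i→n is +5. The rule splits by letter class: vowels +5, consonants +3.
Applying it to usher: u(vowel)+5=z, s(cons)+3=v, h(cons)+3=k, e(vowel)+5=j, r(cons)+3=u.

zvkju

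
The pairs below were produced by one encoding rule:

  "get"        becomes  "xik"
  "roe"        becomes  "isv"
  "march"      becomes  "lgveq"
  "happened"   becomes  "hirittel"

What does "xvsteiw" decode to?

Two steps: reverse the string, then apply a Caesar shift of +4.
Decoding xvsteiw: shift back: x−4=t, v−4=r, s−4=o, t−4=p, e−4=a, i−4=e, w−4=s → tropaes; then reverse → seaport.

seaport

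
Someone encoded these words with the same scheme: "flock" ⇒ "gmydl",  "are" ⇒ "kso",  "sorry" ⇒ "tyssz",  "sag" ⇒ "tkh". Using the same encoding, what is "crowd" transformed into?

dsyxe

Vowels shift forward by 10 and consonants shift forward by 1.
For crowd: c(cons)+1=d, r(cons)+1=s, o(vowel)+10=y, w(cons)+1=x, d(cons)+1=e.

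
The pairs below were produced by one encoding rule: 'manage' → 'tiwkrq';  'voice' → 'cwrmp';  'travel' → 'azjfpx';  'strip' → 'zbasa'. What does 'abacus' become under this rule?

In manage: m→t is +7, a→i is +8, n→w is +9, a→k is +10 — the shift increases by 1 each position. The shift increases by 1 at each position, starting from +7: 7, 8, 9, ….
Applying it to abacus: a+7=h, b+8=j, a+9=j, c+10=m, u+11=f, s+12=e.

hjjmfe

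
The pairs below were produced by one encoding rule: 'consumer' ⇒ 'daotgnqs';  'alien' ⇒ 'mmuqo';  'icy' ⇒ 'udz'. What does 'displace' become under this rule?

eutqmmdq

The shift depends on letter class: consonant c→d is +1, but vowel o→a is +12. Vowels shift forward by 12 and consonants shift forward by 1.
For displace: d(cons)+1=e, i(vowel)+12=u, s(cons)+1=t, p(cons)+1=q, l(cons)+1=m, a(vowel)+12=m, c(cons)+1=d, e(vowel)+12=q.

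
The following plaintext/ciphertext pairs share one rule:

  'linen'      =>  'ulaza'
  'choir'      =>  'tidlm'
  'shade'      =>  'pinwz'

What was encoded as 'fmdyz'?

grove

l(11)→u(20) and i(8)→l(11) fit y≡3x+13 (mod 26); the inverse of 3 mod 26 is 9. This is an affine cipher: with a=0,…,z=25, each position x becomes (3x+13) mod 26.
Decoding fmdyz: f(5)→9·(5−13)≡6=g; m(12)→9·(12−13)≡17=r; d(3)→9·(3−13)≡14=o; y(24)→9·(24−13)≡21=v; z(25)→9·(25−13)≡4=e (all mod 26).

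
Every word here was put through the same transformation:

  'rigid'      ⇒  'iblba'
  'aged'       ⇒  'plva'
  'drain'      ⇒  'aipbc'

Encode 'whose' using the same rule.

Each letter's alphabet position (a=0..z=25) is mapped through 21·x+15 mod 26 — an affine cipher.
For whose: w(22)→21·22+15≡9=j; h(7)→21·7+15≡6=g; o(14)→21·14+15≡23=x; s(18)→21·18+15≡3=d; e(4)→21·4+15≡21=v (all mod 26).

jgxdv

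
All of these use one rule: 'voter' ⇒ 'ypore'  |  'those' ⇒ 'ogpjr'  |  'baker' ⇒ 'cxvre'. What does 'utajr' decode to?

v(21)→y(24) and o(14)→p(15) fit y≡5x+23 (mod 26); the inverse of 5 mod 26 is 21. This is an affine cipher: with a=0,…,z=25, each position x becomes (5x+23) mod 26.
Undoing it on utajr: u(20)→21·(20−23)≡15=p; t(19)→21·(19−23)≡20=u; a(0)→21·(0−23)≡11=l; j(9)→21·(9−23)≡18=s; r(17)→21·(17−23)≡4=e (all mod 26).

pulse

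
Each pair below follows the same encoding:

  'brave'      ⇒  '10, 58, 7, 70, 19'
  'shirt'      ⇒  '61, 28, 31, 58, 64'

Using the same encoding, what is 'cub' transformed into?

13, 67, 10

b(#2)→10 and r(#18)→58: differences scale by 3, so n = 3·pos + 4. The formula is n = 3×(alphabet index, a=1) + 4.
For cub: c=3→13, u=21→67, b=2→10.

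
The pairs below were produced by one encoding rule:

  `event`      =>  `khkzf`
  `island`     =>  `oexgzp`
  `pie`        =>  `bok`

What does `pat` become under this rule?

Two shifts are in play — +6 for a/e/i/o/u, +12 for every other letter.
Applying it to pat: p(cons)+12=b, a(vowel)+6=g, t(cons)+12=f.

bgf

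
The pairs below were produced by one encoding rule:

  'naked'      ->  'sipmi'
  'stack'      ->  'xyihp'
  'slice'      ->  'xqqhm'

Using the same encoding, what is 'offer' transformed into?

The shift depends on letter class: consonant n→s is +5, but vowel a→i is +8. Two shifts are in play — +8 for a/e/i/o/u, +5 for every other letter.
Applying it to offer: o(vowel)+8=w, f(cons)+5=k, f(cons)+5=k, e(vowel)+8=m, r(cons)+5=w.

wkkmw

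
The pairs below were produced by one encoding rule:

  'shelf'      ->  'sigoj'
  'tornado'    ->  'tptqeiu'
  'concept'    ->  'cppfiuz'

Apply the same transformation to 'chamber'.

cicpfjx

In shelf: s→s is +0, h→i is +1, e→g is +2, l→o is +3 — the shift increases by 1 each position. Each letter shifts forward by its position index (0, 1, 2, …) — the shift grows by one for each successive letter.
For chamber: c+0=c, h+1=i, a+2=c, m+3=p, b+4=f, e+5=j, r+6=x.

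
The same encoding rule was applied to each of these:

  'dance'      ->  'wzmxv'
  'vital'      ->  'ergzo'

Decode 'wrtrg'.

digit

Each pair mirrors across the alphabet (d↔w, a↔z, n↔m): positions sum to 25. Letters are reflected about the middle of the alphabet (position → 25−position): Atbash.
Undoing it on wrtrg: w↔d, r↔i, t↔g, r↔i, g↔t.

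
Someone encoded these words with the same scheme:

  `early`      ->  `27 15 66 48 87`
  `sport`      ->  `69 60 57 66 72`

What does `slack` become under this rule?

e(#5)→27 and a(#1)→15: differences scale by 3, so n = 3·pos + 12. The formula is n = 3×(alphabet index, a=1) + 12.
Applying it to slack: s=19→69, l=12→48, a=1→15, c=3→21, k=11→45.

69 48 15 21 45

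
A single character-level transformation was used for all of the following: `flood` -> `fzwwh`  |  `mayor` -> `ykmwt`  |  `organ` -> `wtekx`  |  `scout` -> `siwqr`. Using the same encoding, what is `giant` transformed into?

eckxr

This is an affine cipher: with a=0,…,z=25, each position x becomes (25x+10) mod 26.
For giant: g(6)→25·6+10≡4=e; i(8)→25·8+10≡2=c; a(0)→25·0+10≡10=k; n(13)→25·13+10≡23=x; t(19)→25·19+10≡17=r (all mod 26).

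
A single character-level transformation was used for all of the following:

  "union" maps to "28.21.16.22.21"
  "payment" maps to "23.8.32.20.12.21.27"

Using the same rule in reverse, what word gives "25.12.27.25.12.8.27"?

retreat

Letters become their 1-based position plus 7 (so a→8, b→9, …).
Decoding 25.12.27.25.12.8.27: 25→(25−7)÷1=18=r, 12→(12−7)÷1=5=e, 27→(27−7)÷1=20=t, 25→(25−7)÷1=18=r, 12→(12−7)÷1=5=e, 8→(8−7)÷1=1=a, 27→(27−7)÷1=20=t.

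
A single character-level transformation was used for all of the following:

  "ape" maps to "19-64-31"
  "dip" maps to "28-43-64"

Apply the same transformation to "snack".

73-58-19-25-49

a(#1)→19 and p(#16)→64: differences scale by 3, so n = 3·pos + 16. The formula is n = 3×(alphabet index, a=1) + 16.
On snack: s=19→73, n=14→58, a=1→19, c=3→25, k=11→49.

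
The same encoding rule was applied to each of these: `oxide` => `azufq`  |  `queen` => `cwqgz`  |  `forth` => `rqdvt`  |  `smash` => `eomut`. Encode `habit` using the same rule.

Shifts by position in oxide: pos 0: o→a (+12), pos 1: x→z (+2), pos 2: i→u (+12), pos 3: d→f (+2) — repeating every 2. It's a Vigenère-style cipher with numeric key [12,2]: position i shifts by key[i mod 2].
For habit: h+12=t, a+2=c, b+12=n, i+2=k, t+12=f.

tcnkf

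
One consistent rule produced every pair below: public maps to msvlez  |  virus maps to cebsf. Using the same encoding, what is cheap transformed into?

The output letters match the input read backwards, each shifted +10: public reversed is cilbup. The word is reversed, then every letter is shifted forward by 10.
For cheap: reverse → paehc; then shift: p+10=z, a+10=k, e+10=o, h+10=r, c+10=m.

zkorm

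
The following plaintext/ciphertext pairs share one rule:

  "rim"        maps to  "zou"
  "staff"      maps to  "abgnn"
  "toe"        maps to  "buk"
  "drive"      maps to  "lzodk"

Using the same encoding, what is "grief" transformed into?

ozokn

The rule splits by letter class: vowels +6, consonants +8.
On grief: g(cons)+8=o, r(cons)+8=z, i(vowel)+6=o, e(vowel)+6=k, f(cons)+8=n.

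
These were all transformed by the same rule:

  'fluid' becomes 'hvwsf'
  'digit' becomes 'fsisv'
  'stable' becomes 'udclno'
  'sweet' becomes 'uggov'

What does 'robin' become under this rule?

tydsp

Shifts by position in fluid: pos 0: f→h (+2), pos 1: l→v (+10), pos 2: u→w (+2), pos 3: i→s (+10) — repeating every 2. The shifts repeat in a cycle of length 2: positions 0,1,… shift by +2, +10, then the pattern repeats.
Applying it to robin: r+2=t, o+10=y, b+2=d, i+10=s, n+2=p.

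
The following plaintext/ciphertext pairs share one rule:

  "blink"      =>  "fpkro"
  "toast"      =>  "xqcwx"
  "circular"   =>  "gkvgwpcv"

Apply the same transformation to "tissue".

xkwwwg

The shift depends on letter class: consonant b→f is +4, but vowel i→k is +2. The rule splits by letter class: vowels +2, consonants +4.
For tissue: t(cons)+4=x, i(vowel)+2=k, s(cons)+4=w, s(cons)+4=w, u(vowel)+2=w, e(vowel)+2=g.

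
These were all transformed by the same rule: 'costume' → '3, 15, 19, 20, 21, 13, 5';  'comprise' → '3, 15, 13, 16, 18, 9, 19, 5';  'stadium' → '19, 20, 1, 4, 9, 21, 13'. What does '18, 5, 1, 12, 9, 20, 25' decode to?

c is letter #3 and maps to 3: an offset of 0. Letters become their 1-indexed alphabet positions: a=1 … z=26.
Decoding 18, 5, 1, 12, 9, 20, 25: 18=r, 5=e, 1=a, 12=l, 9=i, 20=t, 25=y.

reality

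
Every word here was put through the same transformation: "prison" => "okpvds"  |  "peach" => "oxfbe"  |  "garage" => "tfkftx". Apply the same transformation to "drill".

mkpww

p(15)→o(14) and r(17)→k(10) fit y≡11x+5 (mod 26); the inverse of 11 mod 26 is 19. This is an affine cipher: with a=0,…,z=25, each position x becomes (11x+5) mod 26.
For drill: d(3)→11·3+5≡12=m; r(17)→11·17+5≡10=k; i(8)→11·8+5≡15=p; l(11)→11·11+5≡22=w; l(11)→11·11+5≡22=w (all mod 26).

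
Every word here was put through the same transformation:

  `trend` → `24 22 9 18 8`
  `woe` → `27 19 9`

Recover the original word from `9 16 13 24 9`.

Each letter is replaced by its alphabet position (a=1..z=26) + 4.
Decoding 9 16 13 24 9: 9→(9−4)÷1=5=e, 16→(16−4)÷1=12=l, 13→(13−4)÷1=9=i, 24→(24−4)÷1=20=t, 9→(9−4)÷1=5=e.

elite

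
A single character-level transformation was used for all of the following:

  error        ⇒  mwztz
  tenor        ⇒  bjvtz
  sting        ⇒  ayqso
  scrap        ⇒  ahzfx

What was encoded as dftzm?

Shifts by position in error: pos 0: e→m (+8), pos 1: r→w (+5), pos 2: r→z (+8), pos 3: o→t (+5) — repeating every 2. It's a Vigenère-style cipher with numeric key [8,5]: position i shifts by key[i mod 2].
Decoding dftzm: d−8=v, f−5=a, t−8=l, z−5=u, m−8=e.

value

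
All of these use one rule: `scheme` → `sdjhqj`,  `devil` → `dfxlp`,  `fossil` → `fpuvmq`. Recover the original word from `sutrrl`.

The shift increases by 1 at each position, starting from +0: 0, 1, 2, ….
Reversing it on sutrrl: s−0=s, u−1=t, t−2=r, r−3=o, r−4=n, l−5=g.

strong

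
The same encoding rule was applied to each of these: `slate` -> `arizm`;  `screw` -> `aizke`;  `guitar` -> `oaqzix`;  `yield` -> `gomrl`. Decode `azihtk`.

stable

Shifts by position in slate: pos 0: s→a (+8), pos 1: l→r (+6), pos 2: a→i (+8), pos 3: t→z (+6) — repeating every 2. A repeating key of period 2 is used — shifts +8, +6 over and over.
Reversing it on azihtk: a−8=s, z−6=t, i−8=a, h−6=b, t−8=l, k−6=e.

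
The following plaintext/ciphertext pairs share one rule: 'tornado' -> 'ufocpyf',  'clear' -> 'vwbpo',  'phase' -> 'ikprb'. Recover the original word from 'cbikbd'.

nephew

t(19)→u(20) and o(14)→f(5) fit y≡3x+15 (mod 26); the inverse of 3 mod 26 is 9. Each letter's alphabet position (a=0..z=25) is mapped through 3·x+15 mod 26 — an affine cipher.
Reversing it on cbikbd: c(2)→9·(2−15)≡13=n; b(1)→9·(1−15)≡4=e; i(8)→9·(8−15)≡15=p; k(10)→9·(10−15)≡7=h; b(1)→9·(1−15)≡4=e; d(3)→9·(3−15)≡22=w (all mod 26).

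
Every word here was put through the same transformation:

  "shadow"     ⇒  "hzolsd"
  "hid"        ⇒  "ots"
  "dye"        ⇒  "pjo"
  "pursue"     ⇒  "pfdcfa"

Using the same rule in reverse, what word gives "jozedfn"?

custody

The output letters match the input read backwards, each shifted +11: shadow reversed is wodahs. Two steps: reverse the string, then apply a Caesar shift of +11.
Undoing it on jozedfn: shift back: j−11=y, o−11=d, z−11=o, e−11=t, d−11=s, f−11=u, n−11=c → ydotsuc; then reverse → custody.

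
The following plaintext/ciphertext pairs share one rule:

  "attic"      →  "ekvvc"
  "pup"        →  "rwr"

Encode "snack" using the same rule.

mecpu

The word is reversed, then every letter is shifted forward by 2.
On snack: reverse → kcans; then shift: k+2=m, c+2=e, a+2=c, n+2=p, s+2=u.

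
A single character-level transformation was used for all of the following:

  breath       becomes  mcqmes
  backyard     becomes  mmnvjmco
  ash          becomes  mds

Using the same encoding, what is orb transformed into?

The shift depends on letter class: consonant b→m is +11, but vowel e→q is +12. Vowels shift forward by 12 and consonants shift forward by 11.
For orb: o(vowel)+12=a, r(cons)+11=c, b(cons)+11=m.

acm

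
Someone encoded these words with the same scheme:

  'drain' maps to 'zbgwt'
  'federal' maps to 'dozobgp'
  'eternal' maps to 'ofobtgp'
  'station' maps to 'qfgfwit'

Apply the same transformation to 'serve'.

qobjo

d(3)→z(25) and r(17)→b(1) fit y≡15x+6 (mod 26); the inverse of 15 mod 26 is 7. Each letter's alphabet position (a=0..z=25) is mapped through 15·x+6 mod 26 — an affine cipher.
For serve: s(18)→15·18+6≡16=q; e(4)→15·4+6≡14=o; r(17)→15·17+6≡1=b; v(21)→15·21+6≡9=j; e(4)→15·4+6≡14=o (all mod 26).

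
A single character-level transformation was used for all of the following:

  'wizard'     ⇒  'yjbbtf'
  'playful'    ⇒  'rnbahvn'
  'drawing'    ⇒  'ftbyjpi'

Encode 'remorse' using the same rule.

Vowels shift forward by 1 and consonants shift forward by 2.
Applying it to remorse: r(cons)+2=t, e(vowel)+1=f, m(cons)+2=o, o(vowel)+1=p, r(cons)+2=t, s(cons)+2=u, e(vowel)+1=f.

tfoptuf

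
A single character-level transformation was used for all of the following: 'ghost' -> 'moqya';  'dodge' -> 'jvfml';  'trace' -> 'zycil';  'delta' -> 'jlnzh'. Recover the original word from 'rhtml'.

A repeating key of period 3 is used — shifts +6, +7, +2 over and over.
Decoding rhtml: r−6=l, h−7=a, t−2=r, m−6=g, l−7=e.

large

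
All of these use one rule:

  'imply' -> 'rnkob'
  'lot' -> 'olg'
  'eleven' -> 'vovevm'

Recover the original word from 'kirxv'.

Each letter is replaced by its mirror in the alphabet: a↔z, b↔y, c↔x, and so on (the Atbash cipher).
Undoing it on kirxv: k↔p, i↔r, r↔i, x↔c, v↔e.

price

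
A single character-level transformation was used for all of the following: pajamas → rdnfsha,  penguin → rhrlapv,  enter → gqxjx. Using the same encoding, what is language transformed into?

Letter i (0-indexed) is shifted by i+2, so successive shifts are 2, 3, 4, ….
Applying it to language: l+2=n, a+3=d, n+4=r, g+5=l, u+6=a, a+7=h, g+8=o, e+9=n.

ndrlahon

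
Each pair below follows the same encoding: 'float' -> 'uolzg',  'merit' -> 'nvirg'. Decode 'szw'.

Each pair mirrors across the alphabet (f↔u, l↔o, o↔l): positions sum to 25. This is the alphabet-reversal cipher (Atbash): a becomes z, b becomes y, etc.
Decoding szw: s↔h, z↔a, w↔d.

had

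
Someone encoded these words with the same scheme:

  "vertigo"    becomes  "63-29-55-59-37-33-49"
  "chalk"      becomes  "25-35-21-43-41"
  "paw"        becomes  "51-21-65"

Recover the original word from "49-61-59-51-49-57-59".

outpost

v(#22)→63 and e(#5)→29: differences scale by 2, so n = 2·pos + 19. The formula is n = 2×(alphabet index, a=1) + 19.
Undoing it on 49-61-59-51-49-57-59: 49→(49−19)÷2=15=o, 61→(61−19)÷2=21=u, 59→(59−19)÷2=20=t, 51→(51−19)÷2=16=p, 49→(49−19)÷2=15=o, 57→(57−19)÷2=19=s, 59→(59−19)÷2=20=t.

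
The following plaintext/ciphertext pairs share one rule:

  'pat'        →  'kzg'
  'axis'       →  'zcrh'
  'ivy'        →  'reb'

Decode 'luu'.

Each pair mirrors across the alphabet (p↔k, a↔z, t↔g): positions sum to 25. This is the alphabet-reversal cipher (Atbash): a becomes z, b becomes y, etc.
Decoding luu: l↔o, u↔f, u↔f.

off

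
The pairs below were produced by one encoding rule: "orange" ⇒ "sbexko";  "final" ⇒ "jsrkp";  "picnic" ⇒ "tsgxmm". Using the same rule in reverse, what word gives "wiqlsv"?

symbol

It's a Vigenère-style cipher with numeric key [4,10]: position i shifts by key[i mod 2].
Decoding wiqlsv: w−4=s, i−10=y, q−4=m, l−10=b, s−4=o, v−10=l.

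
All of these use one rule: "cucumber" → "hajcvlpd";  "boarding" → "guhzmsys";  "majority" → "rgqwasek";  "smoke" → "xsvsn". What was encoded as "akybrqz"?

vertigo

The shift increases by 1 at each position, starting from +5: 5, 6, 7, ….
Decoding akybrqz: a−5=v, k−6=e, y−7=r, b−8=t, r−9=i, q−10=g, z−11=o.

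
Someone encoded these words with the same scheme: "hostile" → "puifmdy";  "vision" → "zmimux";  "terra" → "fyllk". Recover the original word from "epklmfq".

charity

h(7)→p(15) and o(14)→u(20) fit y≡23x+10 (mod 26); the inverse of 23 mod 26 is 17. This is an affine cipher: with a=0,…,z=25, each position x becomes (23x+10) mod 26.
Decoding epklmfq: e(4)→17·(4−10)≡2=c; p(15)→17·(15−10)≡7=h; k(10)→17·(10−10)≡0=a; l(11)→17·(11−10)≡17=r; m(12)→17·(12−10)≡8=i; f(5)→17·(5−10)≡19=t; q(16)→17·(16−10)≡24=y (all mod 26).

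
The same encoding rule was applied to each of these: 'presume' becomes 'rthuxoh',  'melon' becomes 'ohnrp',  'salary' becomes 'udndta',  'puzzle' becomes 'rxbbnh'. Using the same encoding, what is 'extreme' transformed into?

hzvthoh

The shift depends on letter class: consonant p→r is +2, but vowel e→h is +3. Two shifts are in play — +3 for a/e/i/o/u, +2 for every other letter.
For extreme: e(vowel)+3=h, x(cons)+2=z, t(cons)+2=v, r(cons)+2=t, e(vowel)+3=h, m(cons)+2=o, e(vowel)+3=h.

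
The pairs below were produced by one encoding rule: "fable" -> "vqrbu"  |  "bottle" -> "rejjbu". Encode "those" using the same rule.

jxeiu

Each letter is shifted forward by 16 in the alphabet (a Caesar shift of +16).
For those: t+16=j, h+16=x, o+16=e, s+16=i, e+16=u.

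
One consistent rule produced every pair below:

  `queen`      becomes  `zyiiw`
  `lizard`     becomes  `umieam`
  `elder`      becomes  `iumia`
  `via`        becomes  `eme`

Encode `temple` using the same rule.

civyui

The shift depends on letter class: consonant q→z is +9, but vowel u→y is +4. Vowels shift forward by 4 and consonants shift forward by 9.
For temple: t(cons)+9=c, e(vowel)+4=i, m(cons)+9=v, p(cons)+9=y, l(cons)+9=u, e(vowel)+4=i.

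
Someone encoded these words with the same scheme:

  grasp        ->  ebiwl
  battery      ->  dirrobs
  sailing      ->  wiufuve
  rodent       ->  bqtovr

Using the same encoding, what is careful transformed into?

yibojmf

g(6)→e(4) and r(17)→b(1) fit y≡21x+8 (mod 26); the inverse of 21 mod 26 is 5. Each letter's alphabet position (a=0..z=25) is mapped through 21·x+8 mod 26 — an affine cipher.
For careful: c(2)→21·2+8≡24=y; a(0)→21·0+8≡8=i; r(17)→21·17+8≡1=b; e(4)→21·4+8≡14=o; f(5)→21·5+8≡9=j; u(20)→21·20+8≡12=m; l(11)→21·11+8≡5=f (all mod 26).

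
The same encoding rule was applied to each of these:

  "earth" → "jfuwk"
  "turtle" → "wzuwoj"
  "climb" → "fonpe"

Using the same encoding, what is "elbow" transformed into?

joetz

Two shifts are in play — +5 for a/e/i/o/u, +3 for every other letter.
On elbow: e(vowel)+5=j, l(cons)+3=o, b(cons)+3=e, o(vowel)+5=t, w(cons)+3=z.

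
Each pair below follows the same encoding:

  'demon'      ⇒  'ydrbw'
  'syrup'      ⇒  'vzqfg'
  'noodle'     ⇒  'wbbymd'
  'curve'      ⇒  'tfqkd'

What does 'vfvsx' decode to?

sushi

d(3)→y(24) and e(4)→d(3) fit y≡5x+9 (mod 26); the inverse of 5 mod 26 is 21. Treating letters as 0–25, the rule is x ↦ 5x + 9 (mod 26).
Decoding vfvsx: v(21)→21·(21−9)≡18=s; f(5)→21·(5−9)≡20=u; v(21)→21·(21−9)≡18=s; s(18)→21·(18−9)≡7=h; x(23)→21·(23−9)≡8=i (all mod 26).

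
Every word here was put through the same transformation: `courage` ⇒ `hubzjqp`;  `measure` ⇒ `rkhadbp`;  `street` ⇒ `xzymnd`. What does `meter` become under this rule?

In courage: c→h is +5, o→u is +6, u→b is +7, r→z is +8 — the shift increases by 1 each position. Letter i (0-indexed) is shifted by i+5, so successive shifts are 5, 6, 7, ….
Applying it to meter: m+5=r, e+6=k, t+7=a, e+8=m, r+9=a.

rkama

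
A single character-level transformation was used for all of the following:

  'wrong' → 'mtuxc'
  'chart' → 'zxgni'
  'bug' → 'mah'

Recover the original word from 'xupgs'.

The output letters match the input read backwards, each shifted +6: wrong reversed is gnorw. Two steps: reverse the string, then apply a Caesar shift of +6.
Undoing it on xupgs: shift back: x−6=r, u−6=o, p−6=j, g−6=a, s−6=m → rojam; then reverse → major.

major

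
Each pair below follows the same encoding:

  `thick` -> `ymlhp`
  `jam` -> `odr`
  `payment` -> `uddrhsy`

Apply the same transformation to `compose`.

The shift depends on letter class: consonant t→y is +5, but vowel i→l is +3. Vowels shift forward by 3 and consonants shift forward by 5.
Applying it to compose: c(cons)+5=h, o(vowel)+3=r, m(cons)+5=r, p(cons)+5=u, o(vowel)+3=r, s(cons)+5=x, e(vowel)+3=h.

hrrurxh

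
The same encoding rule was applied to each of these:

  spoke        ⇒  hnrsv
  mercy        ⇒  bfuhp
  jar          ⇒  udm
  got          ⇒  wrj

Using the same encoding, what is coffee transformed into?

hhiirf

The word is reversed, then every letter is shifted forward by 3.
Applying it to coffee: reverse → eeffoc; then shift: e+3=h, e+3=h, f+3=i, f+3=i, o+3=r, c+3=f.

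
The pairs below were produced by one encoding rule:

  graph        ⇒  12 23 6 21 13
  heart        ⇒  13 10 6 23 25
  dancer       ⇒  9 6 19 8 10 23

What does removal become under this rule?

g is letter #7 and maps to 12: an offset of 5. Each letter is replaced by its alphabet position (a=1..z=26) + 5.
For removal: r=18→23, e=5→10, m=13→18, o=15→20, v=22→27, a=1→6, l=12→17.

23 10 18 20 27 6 17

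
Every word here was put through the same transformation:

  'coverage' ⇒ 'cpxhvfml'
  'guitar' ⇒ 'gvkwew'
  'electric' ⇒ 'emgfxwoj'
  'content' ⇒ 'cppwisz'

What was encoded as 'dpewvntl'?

doctrine

In coverage: c→c is +0, o→p is +1, v→x is +2, e→h is +3 — the shift increases by 1 each position. Each letter shifts forward by its position index (0, 1, 2, …) — the shift grows by one for each successive letter.
Undoing it on dpewvntl: d−0=d, p−1=o, e−2=c, w−3=t, v−4=r, n−5=i, t−6=n, l−7=e.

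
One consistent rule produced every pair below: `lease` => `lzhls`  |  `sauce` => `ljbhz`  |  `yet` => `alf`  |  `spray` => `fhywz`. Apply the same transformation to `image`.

The output letters match the input read backwards, each shifted +7: lease reversed is esael. Two steps: reverse the string, then apply a Caesar shift of +7.
Applying it to image: reverse → egami; then shift: e+7=l, g+7=n, a+7=h, m+7=t, i+7=p.

lnhtp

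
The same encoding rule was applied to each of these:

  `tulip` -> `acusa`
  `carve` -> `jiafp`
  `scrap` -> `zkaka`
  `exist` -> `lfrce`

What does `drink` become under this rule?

In tulip: t→a is +7, u→c is +8, l→u is +9, i→s is +10 — the shift increases by 1 each position. The shift increases by 1 at each position, starting from +7: 7, 8, 9, ….
On drink: d+7=k, r+8=z, i+9=r, n+10=x, k+11=v.

kzrxv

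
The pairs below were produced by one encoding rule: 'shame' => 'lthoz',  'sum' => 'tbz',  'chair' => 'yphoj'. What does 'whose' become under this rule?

lzvod

The output letters match the input read backwards, each shifted +7: shame reversed is emahs. Two steps: reverse the string, then apply a Caesar shift of +7.
For whose: reverse → esohw; then shift: e+7=l, s+7=z, o+7=v, h+7=o, w+7=d.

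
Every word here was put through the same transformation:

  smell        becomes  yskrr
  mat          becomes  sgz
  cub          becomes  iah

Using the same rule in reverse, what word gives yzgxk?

Each letter is shifted forward by 6 in the alphabet (a Caesar shift of +6).
Decoding yzgxk: y−6=s, z−6=t, g−6=a, x−6=r, k−6=e.

stare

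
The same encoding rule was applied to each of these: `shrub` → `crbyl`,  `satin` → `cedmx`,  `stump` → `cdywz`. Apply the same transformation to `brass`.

lbecc

The rule splits by letter class: vowels +4, consonants +10.
For brass: b(cons)+10=l, r(cons)+10=b, a(vowel)+4=e, s(cons)+10=c, s(cons)+10=c.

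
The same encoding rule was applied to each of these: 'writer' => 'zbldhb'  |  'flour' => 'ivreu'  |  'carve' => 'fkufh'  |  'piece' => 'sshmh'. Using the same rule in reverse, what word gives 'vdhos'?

Shifts by position in writer: pos 0: w→z (+3), pos 1: r→b (+10), pos 2: i→l (+3), pos 3: t→d (+10) — repeating every 2. It's a Vigenère-style cipher with numeric key [3,10]: position i shifts by key[i mod 2].
Reversing it on vdhos: v−3=s, d−10=t, h−3=e, o−10=e, s−3=p.

steep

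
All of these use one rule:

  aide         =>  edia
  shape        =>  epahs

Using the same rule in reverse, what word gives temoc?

The output letters match the input read backwards: aide reversed is edia. The word is simply reversed.
Reversing it on temoc: then reverse → comet.

comet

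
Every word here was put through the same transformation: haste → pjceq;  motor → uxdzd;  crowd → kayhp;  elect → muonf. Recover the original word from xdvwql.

In haste: h→p is +8, a→j is +9, s→c is +10, t→e is +11 — the shift increases by 1 each position. Letter i (0-indexed) is shifted by i+8, so successive shifts are 8, 9, 10, ….
Decoding xdvwql: x−8=p, d−9=u, v−10=l, w−11=l, q−12=e, l−13=y.

pulley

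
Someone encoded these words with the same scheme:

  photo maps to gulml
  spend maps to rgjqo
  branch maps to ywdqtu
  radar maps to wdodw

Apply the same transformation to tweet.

p(15)→g(6) and h(7)→u(20) fit y≡21x+3 (mod 26); the inverse of 21 mod 26 is 5. Treating letters as 0–25, the rule is x ↦ 21x + 3 (mod 26).
For tweet: t(19)→21·19+3≡12=m; w(22)→21·22+3≡23=x; e(4)→21·4+3≡9=j; e(4)→21·4+3≡9=j; t(19)→21·19+3≡12=m (all mod 26).

mxjjm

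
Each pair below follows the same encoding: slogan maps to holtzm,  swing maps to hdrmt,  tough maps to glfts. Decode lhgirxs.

Letters are reflected about the middle of the alphabet (position → 25−position): Atbash.
Decoding lhgirxs: l↔o, h↔s, g↔t, i↔r, r↔i, x↔c, s↔h.

ostrich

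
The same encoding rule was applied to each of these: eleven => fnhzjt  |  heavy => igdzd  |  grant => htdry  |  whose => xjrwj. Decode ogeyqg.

In eleven: e→f is +1, l→n is +2, e→h is +3, v→z is +4 — the shift increases by 1 each position. Letter i (0-indexed) is shifted by i+1, so successive shifts are 1, 2, 3, ….
Undoing it on ogeyqg: o−1=n, g−2=e, e−3=b, y−4=u, q−5=l, g−6=a.

nebula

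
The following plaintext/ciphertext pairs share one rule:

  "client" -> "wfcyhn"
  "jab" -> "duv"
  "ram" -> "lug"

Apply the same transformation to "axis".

urcm

Compare letters: c→w is +20, l→f is +20, i→c is +20 — a constant shift. Every letter moves 20 places later in the alphabet, wrapping around z→a.
For axis: a+20=u, x+20=r, i+20=c, s+20=m.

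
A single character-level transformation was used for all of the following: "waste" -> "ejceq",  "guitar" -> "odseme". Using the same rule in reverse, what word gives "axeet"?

Letter i (0-indexed) is shifted by i+8, so successive shifts are 8, 9, 10, ….
Decoding axeet: a−8=s, x−9=o, e−10=u, e−11=t, t−12=h.

south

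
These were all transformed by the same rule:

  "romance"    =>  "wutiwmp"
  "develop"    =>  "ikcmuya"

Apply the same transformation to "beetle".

gklbuo

In romance: r→w is +5, o→u is +6, m→t is +7, a→i is +8 — the shift increases by 1 each position. Each letter shifts forward by (position + 5), i.e. 5, 6, 7, … — the shift grows by one for each successive letter.
On beetle: b+5=g, e+6=k, e+7=l, t+8=b, l+9=u, e+10=o.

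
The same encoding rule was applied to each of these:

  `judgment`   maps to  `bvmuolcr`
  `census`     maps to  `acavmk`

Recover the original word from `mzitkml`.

declare

The output letters match the input read backwards, each shifted +8: judgment reversed is tnemgduj. Two steps: reverse the string, then apply a Caesar shift of +8.
Decoding mzitkml: shift back: m−8=e, z−8=r, i−8=a, t−8=l, k−8=c, m−8=e, l−8=d → eralced; then reverse → declare.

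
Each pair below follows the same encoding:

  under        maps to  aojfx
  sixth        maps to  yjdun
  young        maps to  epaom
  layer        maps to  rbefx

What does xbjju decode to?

The shifts repeat in a cycle of length 2: positions 0,1,… shift by +6, +1, then the pattern repeats.
Reversing it on xbjju: x−6=r, b−1=a, j−6=d, j−1=i, u−6=o.

radio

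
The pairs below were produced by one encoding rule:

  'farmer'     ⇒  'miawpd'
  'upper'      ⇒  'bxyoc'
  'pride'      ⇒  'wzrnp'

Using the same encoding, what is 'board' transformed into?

In farmer: f→m is +7, a→i is +8, r→a is +9, m→w is +10 — the shift increases by 1 each position. Letter i (0-indexed) is shifted by i+7, so successive shifts are 7, 8, 9, ….
Applying it to board: b+7=i, o+8=w, a+9=j, r+10=b, d+11=o.

iwjbo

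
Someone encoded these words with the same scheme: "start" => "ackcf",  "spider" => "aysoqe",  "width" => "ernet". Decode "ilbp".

acre

In start: s→a is +8, t→c is +9, a→k is +10, r→c is +11 — the shift increases by 1 each position. The shift increases by 1 at each position, starting from +8: 8, 9, 10, ….
Reversing it on ilbp: i−8=a, l−9=c, b−10=r, p−11=e.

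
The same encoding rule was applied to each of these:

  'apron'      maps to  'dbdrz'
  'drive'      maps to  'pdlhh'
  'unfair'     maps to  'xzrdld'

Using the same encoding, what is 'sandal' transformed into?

The shift depends on letter class: consonant p→b is +12, but vowel a→d is +3. The rule splits by letter class: vowels +3, consonants +12.
Applying it to sandal: s(cons)+12=e, a(vowel)+3=d, n(cons)+12=z, d(cons)+12=p, a(vowel)+3=d, l(cons)+12=x.

edzpdx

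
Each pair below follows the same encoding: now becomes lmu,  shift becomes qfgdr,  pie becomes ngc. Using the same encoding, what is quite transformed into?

Compare letters: n→l is +24, o→m is +24, w→u is +24 — a constant shift. Each letter is shifted forward by 24 in the alphabet (a Caesar shift of +24).
For quite: q+24=o, u+24=s, i+24=g, t+24=r, e+24=c.

osgrc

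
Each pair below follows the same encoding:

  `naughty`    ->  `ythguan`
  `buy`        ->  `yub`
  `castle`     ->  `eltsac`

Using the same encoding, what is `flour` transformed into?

The output letters match the input read backwards: naughty reversed is ythguan. The word is simply reversed.
For flour: reverse → ruolf.

ruolf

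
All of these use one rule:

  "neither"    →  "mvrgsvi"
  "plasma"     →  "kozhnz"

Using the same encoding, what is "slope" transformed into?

Each letter is replaced by its mirror in the alphabet: a↔z, b↔y, c↔x, and so on (the Atbash cipher).
Applying it to slope: s↔h, l↔o, o↔l, p↔k, e↔v.

holkv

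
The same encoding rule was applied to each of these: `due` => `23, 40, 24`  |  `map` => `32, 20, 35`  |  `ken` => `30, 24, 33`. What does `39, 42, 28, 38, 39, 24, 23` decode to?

twisted

The number is (letter's place in the alphabet, a=1) + 19.
Undoing it on 39, 42, 28, 38, 39, 24, 23: 39→(39−19)÷1=20=t, 42→(42−19)÷1=23=w, 28→(28−19)÷1=9=i, 38→(38−19)÷1=19=s, 39→(39−19)÷1=20=t, 24→(24−19)÷1=5=e, 23→(23−19)÷1=4=d.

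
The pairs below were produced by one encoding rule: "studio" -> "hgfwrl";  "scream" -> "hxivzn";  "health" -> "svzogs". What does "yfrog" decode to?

built

Letters are reflected about the middle of the alphabet (position → 25−position): Atbash.
Reversing it on yfrog: y↔b, f↔u, r↔i, o↔l, g↔t.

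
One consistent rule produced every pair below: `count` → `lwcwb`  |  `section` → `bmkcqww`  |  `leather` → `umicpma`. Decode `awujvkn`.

romance

Shifts by position in count: pos 0: c→l (+9), pos 1: o→w (+8), pos 2: u→c (+8), pos 3: n→w (+9), pos 4: t→b (+8) — repeating every 3. It's a Vigenère-style cipher with numeric key [9,8,8]: position i shifts by key[i mod 3].
Decoding awujvkn: a−9=r, w−8=o, u−8=m, j−9=a, v−8=n, k−8=c, n−9=e.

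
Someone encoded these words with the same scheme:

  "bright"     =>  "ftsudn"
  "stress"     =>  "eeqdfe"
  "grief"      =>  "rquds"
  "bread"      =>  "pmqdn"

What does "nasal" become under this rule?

xmemz

The output letters match the input read backwards, each shifted +12: bright reversed is thgirb. The word is reversed, then every letter is shifted forward by 12.
Applying it to nasal: reverse → lasan; then shift: l+12=x, a+12=m, s+12=e, a+12=m, n+12=z.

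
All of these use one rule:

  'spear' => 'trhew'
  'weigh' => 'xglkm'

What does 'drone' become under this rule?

In spear: s→t is +1, p→r is +2, e→h is +3, a→e is +4 — the shift increases by 1 each position. Each letter shifts forward by (position + 1), i.e. 1, 2, 3, … — the shift grows by one for each successive letter.
On drone: d+1=e, r+2=t, o+3=r, n+4=r, e+5=j.

etrrj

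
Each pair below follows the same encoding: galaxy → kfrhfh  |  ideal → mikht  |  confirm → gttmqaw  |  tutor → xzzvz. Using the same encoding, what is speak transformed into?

wukhs

In galaxy: g→k is +4, a→f is +5, l→r is +6, a→h is +7 — the shift increases by 1 each position. The shift increases by 1 at each position, starting from +4: 4, 5, 6, ….
Applying it to speak: s+4=w, p+5=u, e+6=k, a+7=h, k+8=s.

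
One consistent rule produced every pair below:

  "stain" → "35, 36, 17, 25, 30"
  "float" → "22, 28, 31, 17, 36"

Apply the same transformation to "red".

34, 21, 20

Each letter is replaced by its alphabet position (a=1..z=26) + 16.
On red: r=18→34, e=5→21, d=4→20.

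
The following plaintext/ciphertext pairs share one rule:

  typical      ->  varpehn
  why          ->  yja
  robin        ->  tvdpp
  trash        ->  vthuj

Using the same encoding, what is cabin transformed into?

Two shifts are in play — +7 for a/e/i/o/u, +2 for every other letter.
On cabin: c(cons)+2=e, a(vowel)+7=h, b(cons)+2=d, i(vowel)+7=p, n(cons)+2=p.

ehdpp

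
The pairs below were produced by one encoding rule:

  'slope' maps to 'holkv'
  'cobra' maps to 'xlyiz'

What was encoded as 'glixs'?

Each pair mirrors across the alphabet (s↔h, l↔o, o↔l): positions sum to 25. Letters are reflected about the middle of the alphabet (position → 25−position): Atbash.
Decoding glixs: g↔t, l↔o, i↔r, x↔c, s↔h.

torch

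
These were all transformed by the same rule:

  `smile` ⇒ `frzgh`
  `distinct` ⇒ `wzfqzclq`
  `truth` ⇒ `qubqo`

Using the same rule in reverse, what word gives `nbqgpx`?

s(18)→f(5) and m(12)→r(17) fit y≡11x+15 (mod 26); the inverse of 11 mod 26 is 19. Each letter's alphabet position (a=0..z=25) is mapped through 11·x+15 mod 26 — an affine cipher.
Reversing it on nbqgpx: n(13)→19·(13−15)≡14=o; b(1)→19·(1−15)≡20=u; q(16)→19·(16−15)≡19=t; g(6)→19·(6−15)≡11=l; p(15)→19·(15−15)≡0=a; x(23)→19·(23−15)≡22=w (all mod 26).

outlaw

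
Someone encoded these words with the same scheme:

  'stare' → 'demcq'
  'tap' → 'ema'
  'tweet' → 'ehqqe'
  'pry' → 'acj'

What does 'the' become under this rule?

esq

The shift depends on letter class: consonant s→d is +11, but vowel a→m is +12. Two shifts are in play — +12 for a/e/i/o/u, +11 for every other letter.
On the: t(cons)+11=e, h(cons)+11=s, e(vowel)+12=q.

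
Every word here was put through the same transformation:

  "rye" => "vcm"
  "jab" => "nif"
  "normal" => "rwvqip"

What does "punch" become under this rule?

The shift depends on letter class: consonant r→v is +4, but vowel e→m is +8. The rule splits by letter class: vowels +8, consonants +4.
Applying it to punch: p(cons)+4=t, u(vowel)+8=c, n(cons)+4=r, c(cons)+4=g, h(cons)+4=l.

tcrgl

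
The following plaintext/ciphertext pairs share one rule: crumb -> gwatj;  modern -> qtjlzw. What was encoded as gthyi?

cobra

In crumb: c→g is +4, r→w is +5, u→a is +6, m→t is +7 — the shift increases by 1 each position. Each letter shifts forward by (position + 4), i.e. 4, 5, 6, … — the shift grows by one for each successive letter.
Reversing it on gthyi: g−4=c, t−5=o, h−6=b, y−7=r, i−8=a.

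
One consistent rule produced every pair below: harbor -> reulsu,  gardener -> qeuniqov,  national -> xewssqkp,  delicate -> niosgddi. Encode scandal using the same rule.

The shifts repeat in a cycle of length 3: positions 0,1,… shift by +10, +4, +3, then the pattern repeats.
Applying it to scandal: s+10=c, c+4=g, a+3=d, n+10=x, d+4=h, a+3=d, l+10=v.

cgdxhdv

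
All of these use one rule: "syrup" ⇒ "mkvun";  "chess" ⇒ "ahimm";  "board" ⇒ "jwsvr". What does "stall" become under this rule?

s(18)→m(12) and y(24)→k(10) fit y≡17x+18 (mod 26); the inverse of 17 mod 26 is 23. Each letter's alphabet position (a=0..z=25) is mapped through 17·x+18 mod 26 — an affine cipher.
On stall: s(18)→17·18+18≡12=m; t(19)→17·19+18≡3=d; a(0)→17·0+18≡18=s; l(11)→17·11+18≡23=x; l(11)→17·11+18≡23=x (all mod 26).

mdsxx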